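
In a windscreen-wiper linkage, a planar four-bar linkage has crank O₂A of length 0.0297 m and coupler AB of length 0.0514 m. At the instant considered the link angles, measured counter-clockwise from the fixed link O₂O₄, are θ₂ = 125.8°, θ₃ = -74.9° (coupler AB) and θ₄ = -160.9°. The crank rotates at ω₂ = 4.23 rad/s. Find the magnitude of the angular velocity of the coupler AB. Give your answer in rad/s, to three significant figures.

ω₂ = 4.23 rad/s
Differentiating the loop-closure r₂e^{iθ₂}+r₃e^{iθ₃}=r₁+r₄e^{iθ₄} gives r₂ω₂e^{iθ₂}+r₃ω₃e^{iθ₃}=r₄ω₄e^{iθ₄}.
Eliminating the other unknown: ω₃ = r₂ω₂ sin(θ₄−θ₂) / [r₃ sin(θ₃−θ₄)].
Numerator sine = +0.95782; denominator sine = +0.99756.
Result = 0.0297·4.23·(+0.95782) / (0.0514·(+0.99756)) = +2.3468 rad/s; magnitude 2.3468 rad/s.

2.35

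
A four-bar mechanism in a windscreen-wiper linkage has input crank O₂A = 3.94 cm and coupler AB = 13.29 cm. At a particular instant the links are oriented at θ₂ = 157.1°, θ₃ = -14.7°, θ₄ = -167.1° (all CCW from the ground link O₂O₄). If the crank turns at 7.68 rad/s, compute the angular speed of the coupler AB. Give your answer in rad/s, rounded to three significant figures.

2.87

ω₂ = 7.68 rad/s
Differentiating the loop-closure r₂e^{iθ₂}+r₃e^{iθ₃}=r₁+r₄e^{iθ₄} gives r₂ω₂e^{iθ₂}+r₃ω₃e^{iθ₃}=r₄ω₄e^{iθ₄}.
Eliminating the other unknown: ω₃ = r₂ω₂ sin(θ₄−θ₂) / [r₃ sin(θ₃−θ₄)].
Numerator sine = +0.58496; denominator sine = +0.46330.
Result = 0.0394·7.68·(+0.58496) / (0.1329·(+0.46330)) = +2.8747 rad/s; magnitude 2.8747 rad/s.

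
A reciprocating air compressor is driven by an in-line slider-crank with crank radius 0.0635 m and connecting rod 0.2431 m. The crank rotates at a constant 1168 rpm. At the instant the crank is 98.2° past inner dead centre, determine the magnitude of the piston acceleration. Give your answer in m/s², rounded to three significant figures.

ω = 2π·1168/60 = 122.3 rad/s
x(θ) = r cosθ + √(L² − r² sin²θ); with ω constant, a = ω²·d²x/dθ².
d²x/dθ² = −r cosθ − r²(cos2θ)/√u − r⁴ sin²2θ/(4u^{3/2}),  u = L² − r² sin²θ = 0.0551474 m².
Substituting r = 0.0635 m, L = 0.2431 m, θ = 98.2°: d²x/dθ² = +0.025504 m.
a = ω²·d²x/dθ² = (122.3)²·(+0.025504) = +381.55 m/s²;  |a| = 381.55 m/s².

382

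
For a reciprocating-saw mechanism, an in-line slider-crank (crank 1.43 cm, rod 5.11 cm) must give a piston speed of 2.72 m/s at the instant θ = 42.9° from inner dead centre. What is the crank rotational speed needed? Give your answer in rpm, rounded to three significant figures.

For an in-line slider-crank, |v_piston| = rω|sinθ|·[1 + r cosθ/√(L² − r² sin²θ)].
With r = 0.0143 m, L = 0.0511 m, θ = 42.9°: the bracketed kinematic factor |dx/dθ| = 0.011767 m.
ω = v/|dx/dθ| = 2.72/0.011767 = 231.15 rad/s.
N = 60ω/(2π) = 2207.4 rpm.

2210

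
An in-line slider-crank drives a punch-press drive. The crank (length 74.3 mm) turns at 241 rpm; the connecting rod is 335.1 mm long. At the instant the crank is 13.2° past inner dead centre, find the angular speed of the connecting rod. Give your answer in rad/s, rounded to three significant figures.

ω = 25.24 rad/s (converted from 241 rpm).
The rod makes angle φ with the slider axis where L sinφ = r sinθ; differentiating, L cosφ·φ̇ = r ω cosθ.
L cosφ = √(L² − r² sin²θ) = 0.33467 m.
|ω_rod| = r ω |cosθ| / √(L² − r² sin²θ) = 0.0743·25.24·0.97358/0.33467 = 5.4549 rad/s.

5.45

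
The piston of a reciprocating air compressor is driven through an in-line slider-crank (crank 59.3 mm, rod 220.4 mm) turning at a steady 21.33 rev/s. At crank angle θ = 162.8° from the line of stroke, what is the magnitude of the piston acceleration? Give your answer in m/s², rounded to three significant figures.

779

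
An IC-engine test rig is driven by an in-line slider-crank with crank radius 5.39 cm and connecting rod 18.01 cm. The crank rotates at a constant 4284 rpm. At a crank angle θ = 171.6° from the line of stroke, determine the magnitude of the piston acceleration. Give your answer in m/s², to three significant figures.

7610

ω = 2π·4284/60 = 448.6 rad/s
x(θ) = r cosθ + √(L² − r² sin²θ); with ω constant, a = ω²·d²x/dθ².
d²x/dθ² = −r cosθ − r²(cos2θ)/√u − r⁴ sin²2θ/(4u^{3/2}),  u = L² − r² sin²θ = 0.032374 m².
Substituting r = 0.0539 m, L = 0.1801 m, θ = 171.6°: d²x/dθ² = +0.037834 m.
a = ω²·d²x/dθ² = (448.6)²·(+0.037834) = +7614.5 m/s²;  |a| = 7614.5 m/s².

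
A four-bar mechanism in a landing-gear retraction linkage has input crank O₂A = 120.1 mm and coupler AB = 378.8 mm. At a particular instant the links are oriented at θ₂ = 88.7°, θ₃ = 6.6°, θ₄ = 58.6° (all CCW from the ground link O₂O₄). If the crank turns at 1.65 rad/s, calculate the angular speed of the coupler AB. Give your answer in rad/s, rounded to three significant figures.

ω₂ = 1.65 rad/s
Differentiating the loop-closure r₂e^{iθ₂}+r₃e^{iθ₃}=r₁+r₄e^{iθ₄} gives r₂ω₂e^{iθ₂}+r₃ω₃e^{iθ₃}=r₄ω₄e^{iθ₄}.
Eliminating the other unknown: ω₃ = r₂ω₂ sin(θ₄−θ₂) / [r₃ sin(θ₃−θ₄)].
Numerator sine = -0.50151; denominator sine = -0.78801.
Result = 0.1201·1.65·(-0.50151) / (0.3788·(-0.78801)) = +0.33294 rad/s; magnitude 0.33294 rad/s.

0.333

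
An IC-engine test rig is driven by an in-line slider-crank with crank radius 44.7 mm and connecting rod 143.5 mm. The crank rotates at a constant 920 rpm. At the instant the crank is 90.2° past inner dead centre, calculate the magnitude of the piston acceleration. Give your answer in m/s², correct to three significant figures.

137

ω = 2π·920/60 = 96.34 rad/s
x(θ) = r cosθ + √(L² − r² sin²θ); with ω constant, a = ω²·d²x/dθ².
d²x/dθ² = −r cosθ − r²(cos2θ)/√u − r⁴ sin²2θ/(4u^{3/2}),  u = L² − r² sin²θ = 0.0185942 m².
Substituting r = 0.0447 m, L = 0.1435 m, θ = 90.2°: d²x/dθ² = +0.014809 m.
a = ω²·d²x/dθ² = (96.34)²·(+0.014809) = +137.45 m/s²;  |a| = 137.45 m/s².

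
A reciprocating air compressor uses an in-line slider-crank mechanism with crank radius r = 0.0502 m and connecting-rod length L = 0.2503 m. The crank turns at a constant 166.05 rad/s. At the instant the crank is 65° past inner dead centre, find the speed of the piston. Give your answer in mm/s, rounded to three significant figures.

8210

ω = 166.1 rad/s
For an in-line slider-crank, x = r cosθ + √(L² − r² sin²θ), so v = −rω sinθ·[1 + r cosθ/√(L² − r² sin²θ)].
With r = 0.0502 m, L = 0.2503 m, θ = 65°: √(L² − r² sin²θ) = 0.24613 m.
v = −0.0502·166.1·0.90631·[1 + 0.0502·0.42262/0.24613] = -8.2059 m/s.
|v| = 8.2059 m/s = 8205.9 mm/s.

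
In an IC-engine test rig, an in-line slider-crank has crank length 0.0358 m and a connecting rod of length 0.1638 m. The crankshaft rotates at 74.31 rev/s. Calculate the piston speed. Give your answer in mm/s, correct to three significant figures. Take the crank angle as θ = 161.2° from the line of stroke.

ω = 2π·74.3 = 466.9 rad/s
For an in-line slider-crank, x = r cosθ + √(L² − r² sin²θ), so v = −rω sinθ·[1 + r cosθ/√(L² − r² sin²θ)].
With r = 0.0358 m, L = 0.1638 m, θ = 161.2°: √(L² − r² sin²θ) = 0.16339 m.
v = −0.0358·466.9·0.32227·[1 + 0.0358·-0.94665/0.16339] = -4.2694 m/s.
|v| = 4.2694 m/s = 4269.4 mm/s.

4270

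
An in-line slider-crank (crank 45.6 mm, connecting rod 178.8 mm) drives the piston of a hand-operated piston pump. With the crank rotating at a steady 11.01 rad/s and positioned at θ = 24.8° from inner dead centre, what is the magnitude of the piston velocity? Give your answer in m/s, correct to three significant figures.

ω = 11.01 rad/s
For an in-line slider-crank, x = r cosθ + √(L² − r² sin²θ), so v = −rω sinθ·[1 + r cosθ/√(L² − r² sin²θ)].
With r = 0.0456 m, L = 0.1788 m, θ = 24.8°: √(L² − r² sin²θ) = 0.17777 m.
v = −0.0456·11.01·0.41945·[1 + 0.0456·0.90778/0.17777] = -0.25962 m/s.
|v| = 0.25962 m/s.

0.260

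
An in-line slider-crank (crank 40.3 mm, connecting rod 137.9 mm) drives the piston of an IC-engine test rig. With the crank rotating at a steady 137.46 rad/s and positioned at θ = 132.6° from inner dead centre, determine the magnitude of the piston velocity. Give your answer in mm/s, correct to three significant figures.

ω = 137.5 rad/s
For an in-line slider-crank, x = r cosθ + √(L² − r² sin²θ), so v = −rω sinθ·[1 + r cosθ/√(L² − r² sin²θ)].
With r = 0.0403 m, L = 0.1379 m, θ = 132.6°: √(L² − r² sin²θ) = 0.13467 m.
v = −0.0403·137.5·0.73610·[1 + 0.0403·-0.67688/0.13467] = -3.2518 m/s.
|v| = 3.2518 m/s = 3251.8 mm/s.

3250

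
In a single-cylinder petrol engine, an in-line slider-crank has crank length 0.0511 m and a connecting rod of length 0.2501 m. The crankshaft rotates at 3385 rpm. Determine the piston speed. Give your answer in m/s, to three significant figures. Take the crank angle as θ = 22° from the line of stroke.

8.07

ω = 2π·3385/60 = 354.5 rad/s
For an in-line slider-crank, x = r cosθ + √(L² − r² sin²θ), so v = −rω sinθ·[1 + r cosθ/√(L² − r² sin²θ)].
With r = 0.0511 m, L = 0.2501 m, θ = 22°: √(L² − r² sin²θ) = 0.24937 m.
v = −0.0511·354.5·0.37461·[1 + 0.0511·0.92718/0.24937] = -8.0748 m/s.
|v| = 8.0748 m/s.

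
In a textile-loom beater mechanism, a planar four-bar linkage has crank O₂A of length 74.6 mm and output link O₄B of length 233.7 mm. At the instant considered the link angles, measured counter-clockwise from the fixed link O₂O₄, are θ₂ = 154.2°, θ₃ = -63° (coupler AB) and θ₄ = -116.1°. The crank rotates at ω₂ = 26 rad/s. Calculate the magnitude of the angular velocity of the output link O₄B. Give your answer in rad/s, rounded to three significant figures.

ω₂ = 26 rad/s
Differentiating the loop-closure r₂e^{iθ₂}+r₃e^{iθ₃}=r₁+r₄e^{iθ₄} gives r₂ω₂e^{iθ₂}+r₃ω₃e^{iθ₃}=r₄ω₄e^{iθ₄}.
Eliminating the other unknown: ω₄ = r₂ω₂ sin(θ₂−θ₃) / [r₄ sin(θ₄−θ₃)].
Numerator sine = -0.60460; denominator sine = -0.79968.
Result = 0.0746·26·(-0.60460) / (0.2337·(-0.79968)) = +6.2748 rad/s; magnitude 6.2748 rad/s.

6.27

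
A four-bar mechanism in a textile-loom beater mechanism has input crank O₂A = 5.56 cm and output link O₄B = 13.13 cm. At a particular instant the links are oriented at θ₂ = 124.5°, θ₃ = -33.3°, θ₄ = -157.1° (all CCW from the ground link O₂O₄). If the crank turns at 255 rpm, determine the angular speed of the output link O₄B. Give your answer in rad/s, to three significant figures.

5.14

ω₂ = 26.7 rad/s (from 255 rpm).
Differentiating the loop-closure r₂e^{iθ₂}+r₃e^{iθ₃}=r₁+r₄e^{iθ₄} gives r₂ω₂e^{iθ₂}+r₃ω₃e^{iθ₃}=r₄ω₄e^{iθ₄}.
Eliminating the other unknown: ω₄ = r₂ω₂ sin(θ₂−θ₃) / [r₄ sin(θ₄−θ₃)].
Numerator sine = +0.37784; denominator sine = -0.83098.
Result = 0.0556·26.7·(+0.37784) / (0.1313·(-0.83098)) = -5.1416 rad/s; magnitude 5.1416 rad/s.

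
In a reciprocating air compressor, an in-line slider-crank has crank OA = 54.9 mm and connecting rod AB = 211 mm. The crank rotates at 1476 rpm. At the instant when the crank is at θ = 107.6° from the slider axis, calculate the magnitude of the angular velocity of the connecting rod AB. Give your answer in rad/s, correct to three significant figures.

12.6

ω = 154.6 rad/s (converted from 1476 rpm).
The rod makes angle φ with the slider axis where L sinφ = r sinθ; differentiating, L cosφ·φ̇ = r ω cosθ.
L cosφ = √(L² − r² sin²θ) = 0.20441 m.
|ω_rod| = r ω |cosθ| / √(L² − r² sin²θ) = 0.0549·154.6·0.30237/0.20441 = 12.552 rad/s.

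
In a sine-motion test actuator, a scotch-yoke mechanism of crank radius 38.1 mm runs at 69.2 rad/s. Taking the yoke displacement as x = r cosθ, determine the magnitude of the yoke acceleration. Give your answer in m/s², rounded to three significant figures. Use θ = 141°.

142

ω = 69.2 rad/s
x = r cosθ ⇒ ẍ = −rω² cosθ (ω constant).
|a| = rω²|cosθ| = 0.0381·(69.2)²·|cos 141°| = 141.79 m/s².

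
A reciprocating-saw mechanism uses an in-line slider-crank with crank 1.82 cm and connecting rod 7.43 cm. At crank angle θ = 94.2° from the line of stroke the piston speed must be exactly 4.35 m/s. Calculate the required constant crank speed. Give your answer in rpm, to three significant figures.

2330

For an in-line slider-crank, |v_piston| = rω|sinθ|·[1 + r cosθ/√(L² − r² sin²θ)].
With r = 0.0182 m, L = 0.0743 m, θ = 94.2°: the bracketed kinematic factor |dx/dθ| = 0.017815 m.
ω = v/|dx/dθ| = 4.35/0.017815 = 244.17 rad/s.
N = 60ω/(2π) = 2331.7 rpm.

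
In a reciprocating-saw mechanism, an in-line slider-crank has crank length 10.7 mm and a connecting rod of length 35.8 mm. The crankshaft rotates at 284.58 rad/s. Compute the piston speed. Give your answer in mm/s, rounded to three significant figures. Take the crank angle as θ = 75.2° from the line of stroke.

ω = 284.6 rad/s
For an in-line slider-crank, x = r cosθ + √(L² − r² sin²θ), so v = −rω sinθ·[1 + r cosθ/√(L² − r² sin²θ)].
With r = 0.0107 m, L = 0.0358 m, θ = 75.2°: √(L² − r² sin²θ) = 0.034273 m.
v = −0.0107·284.6·0.96682·[1 + 0.0107·0.25545/0.034273] = -3.1788 m/s.
|v| = 3.1788 m/s = 3178.8 mm/s.

3180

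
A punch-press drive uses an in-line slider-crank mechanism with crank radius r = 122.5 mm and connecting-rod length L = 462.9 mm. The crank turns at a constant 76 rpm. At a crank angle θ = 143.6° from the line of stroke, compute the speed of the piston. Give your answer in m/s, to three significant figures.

0.454

ω = 2π·76/60 = 7.959 rad/s
For an in-line slider-crank, x = r cosθ + √(L² − r² sin²θ), so v = −rω sinθ·[1 + r cosθ/√(L² − r² sin²θ)].
With r = 0.1225 m, L = 0.4629 m, θ = 143.6°: √(L² − r² sin²θ) = 0.45716 m.
v = −0.1225·7.959·0.59342·[1 + 0.1225·-0.80489/0.45716] = -0.45377 m/s.
|v| = 0.45377 m/s.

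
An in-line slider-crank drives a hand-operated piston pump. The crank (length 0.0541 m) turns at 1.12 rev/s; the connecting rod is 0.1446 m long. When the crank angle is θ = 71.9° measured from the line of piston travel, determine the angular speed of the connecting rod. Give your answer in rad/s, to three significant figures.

0.875

ω = 7.037 rad/s (converted from 1.12 rev/s).
The rod makes angle φ with the slider axis where L sinφ = r sinθ; differentiating, L cosφ·φ̇ = r ω cosθ.
L cosφ = √(L² − r² sin²θ) = 0.13515 m.
|ω_rod| = r ω |cosθ| / √(L² − r² sin²θ) = 0.0541·7.037·0.31068/0.13515 = 0.87518 rad/s.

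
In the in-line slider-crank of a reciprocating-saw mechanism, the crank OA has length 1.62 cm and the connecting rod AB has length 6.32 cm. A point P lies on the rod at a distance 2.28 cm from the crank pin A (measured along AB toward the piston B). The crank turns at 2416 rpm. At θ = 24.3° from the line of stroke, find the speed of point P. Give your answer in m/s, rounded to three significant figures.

3.01

ω = 253 rad/s.  Crank-pin speed |V_A| = rω = 4.0986 m/s, perpendicular to OA.
Rod angle: sinφ = −(r/L) sinθ ⇒ φ = -6.055°; ω_rod = −rω cosθ/√(L²−r²sin²θ) = -59.438 rad/s.
V_P = V_A + ω_rod × AP, with AP = 0.0228 m along the rod.
Components: V_Px = −rω sinθ − a·ω_rod·sinφ = -1.8296 m/s;  V_Py = rω cosθ + a·ω_rod·cosφ = +2.3879 m/s.
|V_P| = √(V_Px² + V_Py²) = 3.0082 m/s.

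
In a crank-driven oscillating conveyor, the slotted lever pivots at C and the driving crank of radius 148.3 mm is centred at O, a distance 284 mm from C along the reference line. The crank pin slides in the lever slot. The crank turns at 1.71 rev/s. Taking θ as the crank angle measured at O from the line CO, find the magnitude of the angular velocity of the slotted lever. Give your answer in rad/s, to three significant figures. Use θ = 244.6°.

ω = 10.74 rad/s (from 1.71 rev/s).
Crank pin A relative to C: A = (d + r cosθ, r sinθ); lever angle φ = atan2(r sinθ, d + r cosθ).
Differentiating tanφ: φ̇ = rω(d cosθ + r)/(d² + r² + 2dr cosθ).
d² + r² + 2dr cosθ = |CA|² = 0.0665178 m²;  d cosθ + r = +0.026482 m.
|ω_lever| = |0.1483·10.74·+0.026482| / 0.0665178 = 0.63436 rad/s.

0.634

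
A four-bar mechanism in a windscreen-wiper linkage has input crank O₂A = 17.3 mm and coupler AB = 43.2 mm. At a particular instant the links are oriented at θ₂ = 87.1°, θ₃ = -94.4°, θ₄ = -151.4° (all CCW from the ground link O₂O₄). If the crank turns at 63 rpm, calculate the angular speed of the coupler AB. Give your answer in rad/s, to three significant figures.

ω₂ = 6.597 rad/s (from 63 rpm).
Differentiating the loop-closure r₂e^{iθ₂}+r₃e^{iθ₃}=r₁+r₄e^{iθ₄} gives r₂ω₂e^{iθ₂}+r₃ω₃e^{iθ₃}=r₄ω₄e^{iθ₄}.
Eliminating the other unknown: ω₃ = r₂ω₂ sin(θ₄−θ₂) / [r₃ sin(θ₃−θ₄)].
Numerator sine = +0.85264; denominator sine = +0.83867.
Result = 0.0173·6.597·(+0.85264) / (0.0432·(+0.83867)) = +2.686 rad/s; magnitude 2.686 rad/s.

2.69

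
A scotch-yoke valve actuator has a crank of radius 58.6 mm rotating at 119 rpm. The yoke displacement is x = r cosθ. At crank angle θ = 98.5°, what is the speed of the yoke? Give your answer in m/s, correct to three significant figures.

ω = 12.46 rad/s (from 119 rpm).
x = r cosθ ⇒ ẋ = −rω sinθ.
|v| = rω|sinθ| = 0.0586·12.46·|sin 98.5°| = 0.72223 m/s.

0.722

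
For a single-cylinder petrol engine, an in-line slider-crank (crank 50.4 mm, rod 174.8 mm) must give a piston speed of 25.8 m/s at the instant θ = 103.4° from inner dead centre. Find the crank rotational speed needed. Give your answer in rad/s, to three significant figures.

566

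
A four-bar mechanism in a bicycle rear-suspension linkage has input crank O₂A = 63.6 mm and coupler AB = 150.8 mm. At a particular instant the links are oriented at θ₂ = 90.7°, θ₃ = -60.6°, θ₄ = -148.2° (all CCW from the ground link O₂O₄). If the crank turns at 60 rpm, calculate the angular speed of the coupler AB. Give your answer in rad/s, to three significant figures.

2.27

ω₂ = 6.283 rad/s (from 60 rpm).
Differentiating the loop-closure r₂e^{iθ₂}+r₃e^{iθ₃}=r₁+r₄e^{iθ₄} gives r₂ω₂e^{iθ₂}+r₃ω₃e^{iθ₃}=r₄ω₄e^{iθ₄}.
Eliminating the other unknown: ω₃ = r₂ω₂ sin(θ₄−θ₂) / [r₃ sin(θ₃−θ₄)].
Numerator sine = +0.85627; denominator sine = +0.99912.
Result = 0.0636·6.283·(+0.85627) / (0.1508·(+0.99912)) = +2.271 rad/s; magnitude 2.271 rad/s.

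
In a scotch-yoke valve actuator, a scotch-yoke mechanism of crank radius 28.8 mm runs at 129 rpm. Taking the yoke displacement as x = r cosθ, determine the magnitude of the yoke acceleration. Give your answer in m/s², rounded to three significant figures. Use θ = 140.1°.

4.03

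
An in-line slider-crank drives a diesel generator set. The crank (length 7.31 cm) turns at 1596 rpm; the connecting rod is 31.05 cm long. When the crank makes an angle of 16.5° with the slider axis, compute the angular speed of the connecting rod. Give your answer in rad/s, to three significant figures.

ω = 167.1 rad/s (converted from 1596 rpm).
The rod makes angle φ with the slider axis where L sinφ = r sinθ; differentiating, L cosφ·φ̇ = r ω cosθ.
L cosφ = √(L² − r² sin²θ) = 0.30981 m.
|ω_rod| = r ω |cosθ| / √(L² − r² sin²θ) = 0.0731·167.1·0.95882/0.30981 = 37.812 rad/s.

37.8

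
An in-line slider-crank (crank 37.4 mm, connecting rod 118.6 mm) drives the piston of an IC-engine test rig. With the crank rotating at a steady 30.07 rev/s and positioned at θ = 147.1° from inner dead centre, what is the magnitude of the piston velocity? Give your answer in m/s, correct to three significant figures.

2.81

ω = 2π·30.1 = 188.9 rad/s
For an in-line slider-crank, x = r cosθ + √(L² − r² sin²θ), so v = −rω sinθ·[1 + r cosθ/√(L² − r² sin²θ)].
With r = 0.0374 m, L = 0.1186 m, θ = 147.1°: √(L² − r² sin²θ) = 0.11685 m.
v = −0.0374·188.9·0.54317·[1 + 0.0374·-0.83962/0.11685] = -2.8067 m/s.
|v| = 2.8067 m/s.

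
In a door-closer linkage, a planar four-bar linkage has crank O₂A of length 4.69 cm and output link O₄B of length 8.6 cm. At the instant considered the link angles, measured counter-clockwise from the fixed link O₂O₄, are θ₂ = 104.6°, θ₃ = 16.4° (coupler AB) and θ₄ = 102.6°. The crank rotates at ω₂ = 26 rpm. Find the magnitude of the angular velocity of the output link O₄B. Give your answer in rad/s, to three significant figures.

1.49

ω₂ = 2.723 rad/s (from 26 rpm).
Differentiating the loop-closure r₂e^{iθ₂}+r₃e^{iθ₃}=r₁+r₄e^{iθ₄} gives r₂ω₂e^{iθ₂}+r₃ω₃e^{iθ₃}=r₄ω₄e^{iθ₄}.
Eliminating the other unknown: ω₄ = r₂ω₂ sin(θ₂−θ₃) / [r₄ sin(θ₄−θ₃)].
Numerator sine = +0.99951; denominator sine = +0.99780.
Result = 0.0469·2.723·(+0.99951) / (0.086·(+0.99780)) = +1.4874 rad/s; magnitude 1.4874 rad/s.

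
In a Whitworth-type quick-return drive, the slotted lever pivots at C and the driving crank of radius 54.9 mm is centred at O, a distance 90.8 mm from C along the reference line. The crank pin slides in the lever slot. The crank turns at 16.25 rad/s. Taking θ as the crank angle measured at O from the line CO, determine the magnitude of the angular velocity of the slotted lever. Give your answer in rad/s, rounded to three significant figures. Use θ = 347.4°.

6.10

ω = 16.25 rad/s
Crank pin A relative to C: A = (d + r cosθ, r sinθ); lever angle φ = atan2(r sinθ, d + r cosθ).
Differentiating tanφ: φ̇ = rω(d cosθ + r)/(d² + r² + 2dr cosθ).
d² + r² + 2dr cosθ = |CA|² = 0.0209884 m²;  d cosθ + r = +0.14351 m.
|ω_lever| = |0.0549·16.25·+0.14351| / 0.0209884 = 6.1001 rad/s.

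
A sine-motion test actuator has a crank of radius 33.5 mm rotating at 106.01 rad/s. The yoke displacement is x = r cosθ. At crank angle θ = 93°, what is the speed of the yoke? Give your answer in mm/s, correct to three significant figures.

3550

ω = 106 rad/s
x = r cosθ ⇒ ẋ = −rω sinθ.
|v| = rω|sinθ| = 0.0335·106·|sin 93°| = 3.5465 m/s = 3546.5 mm/s.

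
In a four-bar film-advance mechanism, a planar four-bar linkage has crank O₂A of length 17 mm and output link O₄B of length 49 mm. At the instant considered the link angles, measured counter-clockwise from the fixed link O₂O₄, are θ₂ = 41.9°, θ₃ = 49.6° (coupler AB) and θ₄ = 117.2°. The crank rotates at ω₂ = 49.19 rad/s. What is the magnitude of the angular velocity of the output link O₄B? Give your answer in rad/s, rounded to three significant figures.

2.47

ω₂ = 49.19 rad/s
Differentiating the loop-closure r₂e^{iθ₂}+r₃e^{iθ₃}=r₁+r₄e^{iθ₄} gives r₂ω₂e^{iθ₂}+r₃ω₃e^{iθ₃}=r₄ω₄e^{iθ₄}.
Eliminating the other unknown: ω₄ = r₂ω₂ sin(θ₂−θ₃) / [r₄ sin(θ₄−θ₃)].
Numerator sine = -0.13399; denominator sine = +0.92455.
Result = 0.017·49.19·(-0.13399) / (0.049·(+0.92455)) = -2.4732 rad/s; magnitude 2.4732 rad/s.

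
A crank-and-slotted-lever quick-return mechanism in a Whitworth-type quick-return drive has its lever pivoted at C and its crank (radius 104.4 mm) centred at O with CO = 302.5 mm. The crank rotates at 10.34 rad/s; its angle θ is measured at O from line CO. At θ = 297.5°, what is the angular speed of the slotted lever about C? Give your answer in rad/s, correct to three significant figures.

2.00

ω = 10.34 rad/s
Crank pin A relative to C: A = (d + r cosθ, r sinθ); lever angle φ = atan2(r sinθ, d + r cosθ).
Differentiating tanφ: φ̇ = rω(d cosθ + r)/(d² + r² + 2dr cosθ).
d² + r² + 2dr cosθ = |CA|² = 0.131571 m²;  d cosθ + r = +0.24408 m.
|ω_lever| = |0.1044·10.34·+0.24408| / 0.131571 = 2.0026 rad/s.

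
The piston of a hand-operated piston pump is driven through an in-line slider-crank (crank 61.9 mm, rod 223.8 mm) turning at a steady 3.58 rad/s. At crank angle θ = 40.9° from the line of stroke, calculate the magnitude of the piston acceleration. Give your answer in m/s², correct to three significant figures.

ω = 3.58 rad/s
x(θ) = r cosθ + √(L² − r² sin²θ); with ω constant, a = ω²·d²x/dθ².
d²x/dθ² = −r cosθ − r²(cos2θ)/√u − r⁴ sin²2θ/(4u^{3/2}),  u = L² − r² sin²θ = 0.0484439 m².
Substituting r = 0.0619 m, L = 0.2238 m, θ = 40.9°: d²x/dθ² = -0.049608 m.
a = ω²·d²x/dθ² = (3.58)²·(-0.049608) = -0.63579 m/s²;  |a| = 0.63579 m/s².

0.636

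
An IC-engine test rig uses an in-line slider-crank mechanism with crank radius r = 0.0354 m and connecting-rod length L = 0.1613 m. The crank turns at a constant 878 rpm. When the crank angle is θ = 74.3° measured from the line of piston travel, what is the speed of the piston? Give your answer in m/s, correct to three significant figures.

3.32

ω = 2π·878/60 = 91.94 rad/s
For an in-line slider-crank, x = r cosθ + √(L² − r² sin²θ), so v = −rω sinθ·[1 + r cosθ/√(L² − r² sin²θ)].
With r = 0.0354 m, L = 0.1613 m, θ = 74.3°: √(L² − r² sin²θ) = 0.15766 m.
v = −0.0354·91.94·0.96269·[1 + 0.0354·0.27060/0.15766] = -3.3238 m/s.
|v| = 3.3238 m/s.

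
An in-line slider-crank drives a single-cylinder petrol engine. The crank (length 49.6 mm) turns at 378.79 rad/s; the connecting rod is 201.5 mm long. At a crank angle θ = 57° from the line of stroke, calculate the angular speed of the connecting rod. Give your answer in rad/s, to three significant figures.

ω = 378.8 rad/s
The rod makes angle φ with the slider axis where L sinφ = r sinθ; differentiating, L cosφ·φ̇ = r ω cosθ.
L cosφ = √(L² − r² sin²θ) = 0.19716 m.
|ω_rod| = r ω |cosθ| / √(L² − r² sin²θ) = 0.0496·378.8·0.54464/0.19716 = 51.9 rad/s.

51.9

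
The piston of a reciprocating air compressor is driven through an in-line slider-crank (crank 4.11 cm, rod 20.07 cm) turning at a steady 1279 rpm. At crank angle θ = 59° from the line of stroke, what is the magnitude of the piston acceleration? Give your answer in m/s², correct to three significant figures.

ω = 2π·1279/60 = 133.9 rad/s
x(θ) = r cosθ + √(L² − r² sin²θ); with ω constant, a = ω²·d²x/dθ².
d²x/dθ² = −r cosθ − r²(cos2θ)/√u − r⁴ sin²2θ/(4u^{3/2}),  u = L² − r² sin²θ = 0.0390394 m².
Substituting r = 0.0411 m, L = 0.2007 m, θ = 59°: d²x/dθ² = -0.017226 m.
a = ω²·d²x/dθ² = (133.9)²·(-0.017226) = -309.03 m/s²;  |a| = 309.03 m/s².

309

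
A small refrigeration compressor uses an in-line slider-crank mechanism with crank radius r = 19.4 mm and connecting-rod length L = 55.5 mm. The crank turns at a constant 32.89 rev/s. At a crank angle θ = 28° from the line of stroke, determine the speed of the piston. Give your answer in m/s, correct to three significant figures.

ω = 2π·32.9 = 206.7 rad/s
For an in-line slider-crank, x = r cosθ + √(L² − r² sin²θ), so v = −rω sinθ·[1 + r cosθ/√(L² − r² sin²θ)].
With r = 0.0194 m, L = 0.0555 m, θ = 28°: √(L² − r² sin²θ) = 0.054748 m.
v = −0.0194·206.7·0.46947·[1 + 0.0194·0.88295/0.054748] = -2.471 m/s.
|v| = 2.471 m/s.

2.47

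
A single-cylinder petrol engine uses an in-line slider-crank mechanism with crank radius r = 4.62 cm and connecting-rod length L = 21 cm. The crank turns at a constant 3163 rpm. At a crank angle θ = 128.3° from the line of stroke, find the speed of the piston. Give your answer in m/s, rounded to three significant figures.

10.3

ω = 2π·3163/60 = 331.2 rad/s
For an in-line slider-crank, x = r cosθ + √(L² − r² sin²θ), so v = −rω sinθ·[1 + r cosθ/√(L² − r² sin²θ)].
With r = 0.0462 m, L = 0.21 m, θ = 128.3°: √(L² − r² sin²θ) = 0.20685 m.
v = −0.0462·331.2·0.78478·[1 + 0.0462·-0.61978/0.20685] = -10.347 m/s.
|v| = 10.347 m/s.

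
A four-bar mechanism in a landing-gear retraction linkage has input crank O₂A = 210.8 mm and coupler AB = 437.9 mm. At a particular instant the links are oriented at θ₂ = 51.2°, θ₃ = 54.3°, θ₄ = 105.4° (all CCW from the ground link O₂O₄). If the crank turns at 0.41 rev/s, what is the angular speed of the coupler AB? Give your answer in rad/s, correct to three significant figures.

ω₂ = 2.576 rad/s (from 0.41 rev/s).
Differentiating the loop-closure r₂e^{iθ₂}+r₃e^{iθ₃}=r₁+r₄e^{iθ₄} gives r₂ω₂e^{iθ₂}+r₃ω₃e^{iθ₃}=r₄ω₄e^{iθ₄}.
Eliminating the other unknown: ω₃ = r₂ω₂ sin(θ₄−θ₂) / [r₃ sin(θ₃−θ₄)].
Numerator sine = +0.81106; denominator sine = -0.77824.
Result = 0.2108·2.576·(+0.81106) / (0.4379·(-0.77824)) = -1.2924 rad/s; magnitude 1.2924 rad/s.

1.29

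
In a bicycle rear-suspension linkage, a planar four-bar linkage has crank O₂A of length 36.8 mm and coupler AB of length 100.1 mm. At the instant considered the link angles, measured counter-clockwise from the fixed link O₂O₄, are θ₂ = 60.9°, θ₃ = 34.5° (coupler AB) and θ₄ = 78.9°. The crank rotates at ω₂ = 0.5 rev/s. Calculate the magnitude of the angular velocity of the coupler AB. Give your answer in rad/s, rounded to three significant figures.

ω₂ = 3.142 rad/s (from 0.5 rev/s).
Differentiating the loop-closure r₂e^{iθ₂}+r₃e^{iθ₃}=r₁+r₄e^{iθ₄} gives r₂ω₂e^{iθ₂}+r₃ω₃e^{iθ₃}=r₄ω₄e^{iθ₄}.
Eliminating the other unknown: ω₃ = r₂ω₂ sin(θ₄−θ₂) / [r₃ sin(θ₃−θ₄)].
Numerator sine = +0.30902; denominator sine = -0.69966.
Result = 0.0368·3.142·(+0.30902) / (0.1001·(-0.69966)) = -0.5101 rad/s; magnitude 0.5101 rad/s.

0.510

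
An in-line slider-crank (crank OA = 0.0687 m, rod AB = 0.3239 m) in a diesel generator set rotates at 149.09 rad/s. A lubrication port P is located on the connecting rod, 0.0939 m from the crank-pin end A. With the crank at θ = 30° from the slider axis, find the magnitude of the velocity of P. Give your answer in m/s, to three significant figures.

8.29

ω = 149.1 rad/s.  Crank-pin speed |V_A| = rω = 10.242 m/s, perpendicular to OA.
Rod angle: sinφ = −(r/L) sinθ ⇒ φ = -6.088°; ω_rod = −rω cosθ/√(L²−r²sin²θ) = -27.541 rad/s.
V_P = V_A + ω_rod × AP, with AP = 0.0939 m along the rod.
Components: V_Px = −rω sinθ − a·ω_rod·sinφ = -5.3955 m/s;  V_Py = rω cosθ + a·ω_rod·cosφ = +6.2987 m/s.
|V_P| = √(V_Px² + V_Py²) = 8.2937 m/s.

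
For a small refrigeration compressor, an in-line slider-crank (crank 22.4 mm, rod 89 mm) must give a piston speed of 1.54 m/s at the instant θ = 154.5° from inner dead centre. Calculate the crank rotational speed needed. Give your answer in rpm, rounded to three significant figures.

For an in-line slider-crank, |v_piston| = rω|sinθ|·[1 + r cosθ/√(L² − r² sin²θ)].
With r = 0.0224 m, L = 0.089 m, θ = 154.5°: the bracketed kinematic factor |dx/dθ| = 0.0074398 m.
ω = v/|dx/dθ| = 1.54/0.0074398 = 206.99 rad/s.
N = 60ω/(2π) = 1976.7 rpm.

1980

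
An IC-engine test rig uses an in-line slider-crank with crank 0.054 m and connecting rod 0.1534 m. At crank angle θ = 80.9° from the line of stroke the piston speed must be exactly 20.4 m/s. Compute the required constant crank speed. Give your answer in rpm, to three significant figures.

3450

For an in-line slider-crank, |v_piston| = rω|sinθ|·[1 + r cosθ/√(L² − r² sin²θ)].
With r = 0.054 m, L = 0.1534 m, θ = 80.9°: the bracketed kinematic factor |dx/dθ| = 0.056486 m.
ω = v/|dx/dθ| = 20.4/0.056486 = 361.15 rad/s.
N = 60ω/(2π) = 3448.7 rpm.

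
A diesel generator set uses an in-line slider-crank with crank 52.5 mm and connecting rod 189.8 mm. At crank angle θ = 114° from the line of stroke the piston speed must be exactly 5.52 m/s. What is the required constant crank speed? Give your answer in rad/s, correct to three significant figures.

For an in-line slider-crank, |v_piston| = rω|sinθ|·[1 + r cosθ/√(L² − r² sin²θ)].
With r = 0.0525 m, L = 0.1898 m, θ = 114°: the bracketed kinematic factor |dx/dθ| = 0.042384 m.
ω = v/|dx/dθ| = 5.52/0.042384 = 130.24 rad/s.

130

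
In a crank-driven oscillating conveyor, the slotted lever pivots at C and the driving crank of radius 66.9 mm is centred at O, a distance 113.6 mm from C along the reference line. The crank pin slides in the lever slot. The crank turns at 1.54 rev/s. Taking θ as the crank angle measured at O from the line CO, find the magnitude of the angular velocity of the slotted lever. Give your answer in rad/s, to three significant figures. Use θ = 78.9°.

ω = 9.676 rad/s (from 1.54 rev/s).
Crank pin A relative to C: A = (d + r cosθ, r sinθ); lever angle φ = atan2(r sinθ, d + r cosθ).
Differentiating tanφ: φ̇ = rω(d cosθ + r)/(d² + r² + 2dr cosθ).
d² + r² + 2dr cosθ = |CA|² = 0.0203068 m²;  d cosθ + r = +0.08877 m.
|ω_lever| = |0.0669·9.676·+0.08877| / 0.0203068 = 2.8298 rad/s.

2.83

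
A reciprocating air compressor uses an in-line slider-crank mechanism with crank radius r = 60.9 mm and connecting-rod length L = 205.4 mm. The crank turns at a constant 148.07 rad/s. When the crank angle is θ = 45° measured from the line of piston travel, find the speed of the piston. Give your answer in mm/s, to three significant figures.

7740

ω = 148.1 rad/s
For an in-line slider-crank, x = r cosθ + √(L² − r² sin²θ), so v = −rω sinθ·[1 + r cosθ/√(L² − r² sin²θ)].
With r = 0.0609 m, L = 0.2054 m, θ = 45°: √(L² − r² sin²θ) = 0.20084 m.
v = −0.0609·148.1·0.70711·[1 + 0.0609·0.70711/0.20084] = -7.7435 m/s.
|v| = 7.7435 m/s = 7743.5 mm/s.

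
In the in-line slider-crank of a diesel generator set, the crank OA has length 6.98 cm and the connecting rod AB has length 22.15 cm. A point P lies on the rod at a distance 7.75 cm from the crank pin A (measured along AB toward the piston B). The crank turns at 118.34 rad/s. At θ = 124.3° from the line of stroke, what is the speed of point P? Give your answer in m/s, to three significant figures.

7.07

ω = 118.3 rad/s.  Crank-pin speed |V_A| = rω = 8.2601 m/s, perpendicular to OA.
Rod angle: sinφ = −(r/L) sinθ ⇒ φ = -15.089°; ω_rod = −rω cosθ/√(L²−r²sin²θ) = +21.765 rad/s.
V_P = V_A + ω_rod × AP, with AP = 0.0775 m along the rod.
Components: V_Px = −rω sinθ − a·ω_rod·sinφ = -6.3846 m/s;  V_Py = rω cosθ + a·ω_rod·cosφ = -3.0261 m/s.
|V_P| = √(V_Px² + V_Py²) = 7.0654 m/s.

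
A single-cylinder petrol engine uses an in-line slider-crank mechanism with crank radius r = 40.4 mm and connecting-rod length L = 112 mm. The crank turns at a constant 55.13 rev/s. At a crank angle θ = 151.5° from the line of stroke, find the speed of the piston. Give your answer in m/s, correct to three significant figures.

ω = 2π·55.1 = 346.4 rad/s
For an in-line slider-crank, x = r cosθ + √(L² − r² sin²θ), so v = −rω sinθ·[1 + r cosθ/√(L² − r² sin²θ)].
With r = 0.0404 m, L = 0.112 m, θ = 151.5°: √(L² − r² sin²θ) = 0.11033 m.
v = −0.0404·346.4·0.47716·[1 + 0.0404·-0.87882/0.11033] = -4.5286 m/s.
|v| = 4.5286 m/s.

4.53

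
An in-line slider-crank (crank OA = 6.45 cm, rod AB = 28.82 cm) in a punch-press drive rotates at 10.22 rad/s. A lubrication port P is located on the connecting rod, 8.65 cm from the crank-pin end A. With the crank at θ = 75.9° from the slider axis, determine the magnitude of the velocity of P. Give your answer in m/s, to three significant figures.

ω = 10.22 rad/s.  Crank-pin speed |V_A| = rω = 0.65919 m/s, perpendicular to OA.
Rod angle: sinφ = −(r/L) sinθ ⇒ φ = -12.536°; ω_rod = −rω cosθ/√(L²−r²sin²θ) = -0.57082 rad/s.
V_P = V_A + ω_rod × AP, with AP = 0.0865 m along the rod.
Components: V_Px = −rω sinθ − a·ω_rod·sinφ = -0.65005 m/s;  V_Py = rω cosθ + a·ω_rod·cosφ = +0.11239 m/s.
|V_P| = √(V_Px² + V_Py²) = 0.65969 m/s.

0.660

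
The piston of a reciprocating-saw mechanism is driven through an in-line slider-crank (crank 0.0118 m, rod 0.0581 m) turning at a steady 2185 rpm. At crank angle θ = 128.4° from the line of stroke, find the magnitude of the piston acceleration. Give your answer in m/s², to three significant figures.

411

ω = 2π·2185/60 = 228.8 rad/s
x(θ) = r cosθ + √(L² − r² sin²θ); with ω constant, a = ω²·d²x/dθ².
d²x/dθ² = −r cosθ − r²(cos2θ)/√u − r⁴ sin²2θ/(4u^{3/2}),  u = L² − r² sin²θ = 0.00329009 m².
Substituting r = 0.0118 m, L = 0.0581 m, θ = 128.4°: d²x/dθ² = +0.0078595 m.
a = ω²·d²x/dθ² = (228.8)²·(+0.0078595) = +411.49 m/s²;  |a| = 411.49 m/s².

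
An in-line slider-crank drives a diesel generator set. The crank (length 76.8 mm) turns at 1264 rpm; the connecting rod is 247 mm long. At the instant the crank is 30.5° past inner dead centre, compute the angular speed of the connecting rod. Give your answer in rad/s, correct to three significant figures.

ω = 132.4 rad/s (converted from 1264 rpm).
The rod makes angle φ with the slider axis where L sinφ = r sinθ; differentiating, L cosφ·φ̇ = r ω cosθ.
L cosφ = √(L² − r² sin²θ) = 0.2439 m.
|ω_rod| = r ω |cosθ| / √(L² − r² sin²θ) = 0.0768·132.4·0.86163/0.2439 = 35.912 rad/s.

35.9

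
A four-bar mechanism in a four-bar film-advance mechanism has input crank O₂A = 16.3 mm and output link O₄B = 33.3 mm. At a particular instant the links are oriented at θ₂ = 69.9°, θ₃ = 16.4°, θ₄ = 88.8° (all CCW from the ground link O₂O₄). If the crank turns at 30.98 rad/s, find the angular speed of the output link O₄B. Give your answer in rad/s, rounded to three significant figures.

12.8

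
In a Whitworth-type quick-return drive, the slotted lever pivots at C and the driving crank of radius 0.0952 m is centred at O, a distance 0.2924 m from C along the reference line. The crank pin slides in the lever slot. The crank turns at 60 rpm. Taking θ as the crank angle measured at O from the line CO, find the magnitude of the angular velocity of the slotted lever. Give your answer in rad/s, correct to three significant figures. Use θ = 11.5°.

1.53

ω = 6.283 rad/s (from 60 rpm).
Crank pin A relative to C: A = (d + r cosθ, r sinθ); lever angle φ = atan2(r sinθ, d + r cosθ).
Differentiating tanφ: φ̇ = rω(d cosθ + r)/(d² + r² + 2dr cosθ).
d² + r² + 2dr cosθ = |CA|² = 0.149116 m²;  d cosθ + r = +0.38173 m.
|ω_lever| = |0.0952·6.283·+0.38173| / 0.149116 = 1.5313 rad/s.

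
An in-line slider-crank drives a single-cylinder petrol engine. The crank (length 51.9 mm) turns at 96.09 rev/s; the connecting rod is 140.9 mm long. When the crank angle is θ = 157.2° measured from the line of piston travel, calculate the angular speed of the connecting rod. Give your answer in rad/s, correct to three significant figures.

ω = 603.8 rad/s (converted from 96.09 rev/s).
The rod makes angle φ with the slider axis where L sinφ = r sinθ; differentiating, L cosφ·φ̇ = r ω cosθ.
L cosφ = √(L² − r² sin²θ) = 0.13946 m.
|ω_rod| = r ω |cosθ| / √(L² − r² sin²θ) = 0.0519·603.8·0.92186/0.13946 = 207.13 rad/s.

207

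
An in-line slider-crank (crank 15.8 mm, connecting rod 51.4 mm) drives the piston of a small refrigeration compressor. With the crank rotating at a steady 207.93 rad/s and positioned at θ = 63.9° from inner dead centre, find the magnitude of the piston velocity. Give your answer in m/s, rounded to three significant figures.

ω = 207.9 rad/s
For an in-line slider-crank, x = r cosθ + √(L² − r² sin²θ), so v = −rω sinθ·[1 + r cosθ/√(L² − r² sin²θ)].
With r = 0.0158 m, L = 0.0514 m, θ = 63.9°: √(L² − r² sin²θ) = 0.049403 m.
v = −0.0158·207.9·0.89803·[1 + 0.0158·0.43994/0.049403] = -3.3654 m/s.
|v| = 3.3654 m/s.

3.37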